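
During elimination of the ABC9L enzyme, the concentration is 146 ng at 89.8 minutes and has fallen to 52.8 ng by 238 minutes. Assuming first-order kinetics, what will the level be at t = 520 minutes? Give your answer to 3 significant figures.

Over Δt = 238 − 89.8 = 148.2 minutes, the level fell by a factor of 146/52.8 ≈ 2.7652.
n = log₂(2.7652) ≈ 1.4674 half-lives, so t½ = 148.2/1.4674 ≈ 101 minutes.
From t = 238 to t = 520: 52.8 × (1/2)^((520−238)/101) ≈ 7.6228 ng.

7.62 ng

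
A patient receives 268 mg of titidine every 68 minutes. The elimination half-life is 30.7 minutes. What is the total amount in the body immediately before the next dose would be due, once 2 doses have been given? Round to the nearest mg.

70 mg

The 2 doses were given 136, 68 minutes ago.
Total = 268·(1/2)^(136/30.7) + 268·(1/2)^(68/30.7)
      = 12.433 + 57.724 ≈ 70.157 mg.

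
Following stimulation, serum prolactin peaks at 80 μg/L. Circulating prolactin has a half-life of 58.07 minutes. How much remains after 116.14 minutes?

Elapsed time is 2 half-lives (116.14/58.07).
Each half-life halves the amount: 80 × (1/2)^2 = 80/4 = 20 μg/L.

20 μg/L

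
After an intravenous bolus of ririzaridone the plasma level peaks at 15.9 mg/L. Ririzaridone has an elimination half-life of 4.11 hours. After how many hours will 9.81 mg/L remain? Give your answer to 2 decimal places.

Fraction remaining = 9.81/15.9 ≈ 0.61698.
n = log₂(15.9/9.81) = ln(1.6208)/ln 2 ≈ 0.6967 half-lives.
t = n × t½ = 0.6967 × 4.11 ≈ 2.8634 hours.

2.86 hours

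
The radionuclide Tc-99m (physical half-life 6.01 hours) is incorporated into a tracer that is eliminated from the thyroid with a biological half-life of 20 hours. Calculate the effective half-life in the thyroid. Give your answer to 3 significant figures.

1/t_eff = 1/t_phys + 1/t_biol = 1/6.01 + 1/20 = 0.21639 per hour.
t_eff = 6.01 × 20 / (6.01 + 20) ≈ 4.6213 hours.

4.62 hours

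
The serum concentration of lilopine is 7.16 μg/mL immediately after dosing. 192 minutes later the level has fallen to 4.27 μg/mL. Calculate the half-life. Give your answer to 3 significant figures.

257 minutes

A/A₀ = 4.27/7.16 ≈ 0.59637.
n = log₂(1.6768) ≈ 0.74572 half-lives elapsed in 192 minutes.
t½ = 192/0.74572 ≈ 257.47 minutes.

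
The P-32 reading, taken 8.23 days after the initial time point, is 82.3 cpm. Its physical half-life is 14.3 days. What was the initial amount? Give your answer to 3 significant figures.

Number of half-lives elapsed: n = 8.23/14.3 ≈ 0.57552.
A₀ = A × 2^n = 82.3 × 2^0.57552 = 82.3 × 1.4902 ≈ 122.65 cpm.

123 cpm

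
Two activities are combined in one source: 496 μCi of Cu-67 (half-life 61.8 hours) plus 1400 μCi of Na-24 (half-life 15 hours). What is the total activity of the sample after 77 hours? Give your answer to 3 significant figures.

249 μCi

Cu-67: 496 × (1/2)^(77/61.8) = 496 × (1/2)^1.246 ≈ 209.13 μCi.
Na-24: 1400 × (1/2)^(77/15) = 1400 × (1/2)^5.1333 ≈ 39.888 μCi.
Total = 209.13 + 39.888 ≈ 249.02 μCi.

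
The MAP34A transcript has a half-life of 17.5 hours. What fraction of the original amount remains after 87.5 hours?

0.03125

n = 87.5/17.5 ≈ 5 half-lives.
Fraction remaining = (1/2)^5 ≈ 0.03125.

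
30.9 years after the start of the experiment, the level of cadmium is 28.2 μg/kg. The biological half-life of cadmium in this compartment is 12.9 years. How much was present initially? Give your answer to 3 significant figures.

Number of half-lives elapsed: n = 30.9/12.9 ≈ 2.3953.
A₀ = A × 2^n = 28.2 × 2^2.3953 = 28.2 × 5.261 ≈ 148.36 μg/kg.

148 μg/kg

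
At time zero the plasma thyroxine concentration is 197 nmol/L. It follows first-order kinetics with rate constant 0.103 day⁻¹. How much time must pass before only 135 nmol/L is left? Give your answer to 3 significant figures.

3.67 days

t½ = ln 2 / λ = 0.69315 / 0.103 ≈ 6.7296 days.
Fraction remaining = 135/197 ≈ 0.68528.
n = log₂(197/135) = ln(1.4593)/ln 2 ≈ 0.54524 half-lives.
t = n × t½ = 0.54524 × 6.7296 ≈ 3.6692 days.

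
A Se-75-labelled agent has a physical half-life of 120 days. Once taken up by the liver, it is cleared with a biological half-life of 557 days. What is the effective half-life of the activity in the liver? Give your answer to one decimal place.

98.7 days

1/t_eff = 1/t_phys + 1/t_biol = 1/120 + 1/557 = 0.010129 per day.
t_eff = 120 × 557 / (120 + 557) ≈ 98.73 days.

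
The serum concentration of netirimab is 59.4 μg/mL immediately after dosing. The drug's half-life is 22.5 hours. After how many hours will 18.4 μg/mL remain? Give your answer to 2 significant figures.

Fraction remaining = 18.4/59.4 ≈ 0.30976.
n = log₂(59.4/18.4) = ln(3.2283)/ln 2 ≈ 1.6908 half-lives.
t = n × t½ = 1.6908 × 22.5 ≈ 38.042 hours.

38 hours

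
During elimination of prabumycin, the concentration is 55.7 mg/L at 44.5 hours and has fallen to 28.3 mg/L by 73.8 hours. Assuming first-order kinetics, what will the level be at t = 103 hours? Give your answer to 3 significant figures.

Over Δt = 73.8 − 44.5 = 29.3 hours, the level fell by a factor of 55.7/28.3 ≈ 1.9682.
n = log₂(1.9682) ≈ 0.97688 half-lives, so t½ = 29.3/0.97688 ≈ 29.994 hours.
From t = 73.8 to t = 103: 28.3 × (1/2)^((103−73.8)/29.994) ≈ 14.412 mg/L.

14.4 mg/L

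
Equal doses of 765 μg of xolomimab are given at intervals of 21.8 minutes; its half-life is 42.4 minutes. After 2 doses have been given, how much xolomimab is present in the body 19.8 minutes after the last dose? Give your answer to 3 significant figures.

941 μg

The 2 doses were given 41.6, 19.8 minutes ago.
Total = 765·(1/2)^(41.6/42.4) + 765·(1/2)^(19.8/42.4)
      = 387.54 + 553.46 ≈ 941 μg.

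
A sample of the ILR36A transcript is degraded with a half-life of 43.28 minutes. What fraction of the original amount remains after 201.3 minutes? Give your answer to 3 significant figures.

0.0398

n = 201.3/43.28 ≈ 4.6511 half-lives.
Fraction remaining = (1/2)^4.6511 ≈ 0.039799.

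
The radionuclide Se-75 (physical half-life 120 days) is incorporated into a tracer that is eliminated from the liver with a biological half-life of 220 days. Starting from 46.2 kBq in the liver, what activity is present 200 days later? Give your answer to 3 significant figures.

7.75 kBq

1/t_eff = 1/t_phys + 1/t_biol = 1/120 + 1/220 = 0.012879 per day.
t_eff = 120 × 220 / (120 + 220) ≈ 77.647 days.
Remaining = 46.2 × (1/2)^(200/77.647) = 46.2 × (1/2)^2.5758 ≈ 7.7493 kBq.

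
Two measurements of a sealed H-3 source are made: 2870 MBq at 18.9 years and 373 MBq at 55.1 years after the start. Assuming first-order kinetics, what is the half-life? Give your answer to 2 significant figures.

Over Δt = 55.1 − 18.9 = 36.2 years, the level fell by a factor of 2870/373 ≈ 7.6944.
n = log₂(7.6944) ≈ 2.9438 half-lives, so t½ = 36.2/2.9438 ≈ 12.297 years.

12 years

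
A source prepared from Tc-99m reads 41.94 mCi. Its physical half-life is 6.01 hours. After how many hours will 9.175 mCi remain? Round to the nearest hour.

Fraction remaining = 9.175/41.94 ≈ 0.21876.
n = log₂(41.94/9.175) = ln(4.5711)/ln 2 ≈ 2.1925 half-lives.
t = n × t½ = 2.1925 × 6.01 ≈ 13.177 hours.

13 hours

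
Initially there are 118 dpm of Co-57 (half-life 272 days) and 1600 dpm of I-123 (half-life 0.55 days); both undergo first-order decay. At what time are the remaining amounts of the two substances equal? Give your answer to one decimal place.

Set 118·(1/2)^(t/272) = 1600·(1/2)^(t/0.55).
Taking log₂: log₂(118/1600) = t·(1/272 − 1/0.55).
log₂(0.07375) = -3.7612; 1/272 − 1/0.55 = -1.8145.
t = -3.7612 / -1.8145 ≈ 2.0729 days.

2.1 days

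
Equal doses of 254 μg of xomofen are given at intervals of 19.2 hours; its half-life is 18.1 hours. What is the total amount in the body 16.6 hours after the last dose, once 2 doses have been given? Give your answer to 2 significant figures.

The 2 doses were given 35.8, 16.6 hours ago.
Total = 254·(1/2)^(35.8/18.1) + 254·(1/2)^(16.6/18.1)
      = 64.48 + 134.51 ≈ 198.99 μg.

200 μg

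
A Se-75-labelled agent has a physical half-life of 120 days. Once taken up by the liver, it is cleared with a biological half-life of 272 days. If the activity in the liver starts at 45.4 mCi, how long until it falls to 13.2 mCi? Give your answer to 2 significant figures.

1/t_eff = 1/t_phys + 1/t_biol = 1/120 + 1/272 = 0.01201 per day.
t_eff = 120 × 272 / (120 + 272) ≈ 83.265 days.
n = log₂(45.4/13.2) ≈ 1.7822; t = 1.7822 × 83.265 ≈ 148.39 days.

150 days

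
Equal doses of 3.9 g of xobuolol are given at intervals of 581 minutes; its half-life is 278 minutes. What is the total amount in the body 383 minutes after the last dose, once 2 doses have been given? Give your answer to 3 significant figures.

1.85 g

The 2 doses were given 964, 383 minutes ago.
Total = 3.9·(1/2)^(964/278) + 3.9·(1/2)^(383/278)
      = 0.35254 + 1.5008 ≈ 1.8534 g.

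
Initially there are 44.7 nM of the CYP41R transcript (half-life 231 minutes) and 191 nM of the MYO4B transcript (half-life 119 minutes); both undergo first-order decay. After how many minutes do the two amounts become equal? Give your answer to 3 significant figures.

Set 44.7·(1/2)^(t/231) = 191·(1/2)^(t/119).
Taking log₂: log₂(44.7/191) = t·(1/231 − 1/119).
log₂(0.23403) = -2.0952; 1/231 − 1/119 = -0.0040744.
t = -2.0952 / -0.0040744 ≈ 514.25 minutes.

514 minutes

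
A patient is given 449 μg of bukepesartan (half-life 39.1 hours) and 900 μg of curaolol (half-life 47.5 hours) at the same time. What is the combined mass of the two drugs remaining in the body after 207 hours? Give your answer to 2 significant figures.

55 μg

bukepesartan: 449 × (1/2)^(207/39.1) = 449 × (1/2)^5.2941 ≈ 11.443 μg.
curaolol: 900 × (1/2)^(207/47.5) = 900 × (1/2)^4.3579 ≈ 43.892 μg.
Total = 11.443 + 43.892 ≈ 55.335 μg.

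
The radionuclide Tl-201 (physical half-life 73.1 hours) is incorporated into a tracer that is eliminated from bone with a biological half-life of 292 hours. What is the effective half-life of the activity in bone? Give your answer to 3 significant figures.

58.5 hours

1/t_eff = 1/t_phys + 1/t_biol = 1/73.1 + 1/292 = 0.017105 per hour.
t_eff = 73.1 × 292 / (73.1 + 292) ≈ 58.464 hours.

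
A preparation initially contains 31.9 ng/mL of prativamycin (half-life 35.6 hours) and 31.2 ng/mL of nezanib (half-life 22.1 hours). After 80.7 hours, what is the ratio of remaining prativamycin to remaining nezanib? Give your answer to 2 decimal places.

prativamycin: 31.9 × (1/2)^(80.7/35.6) = 31.9 × (1/2)^2.2669 ≈ 6.6283 ng/mL.
nezanib: 31.2 × (1/2)^(80.7/22.1) = 31.2 × (1/2)^3.6516 ≈ 2.4827 ng/mL.
Ratio ≈ 6.6283 / 2.4827 ≈ 2.6698.

2.67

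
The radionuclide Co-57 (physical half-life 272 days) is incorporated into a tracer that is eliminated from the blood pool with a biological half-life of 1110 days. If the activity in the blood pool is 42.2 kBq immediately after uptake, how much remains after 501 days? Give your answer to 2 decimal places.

8.61 kBq

1/t_eff = 1/t_phys + 1/t_biol = 1/272 + 1/1110 = 0.0045774 per day.
t_eff = 272 × 1110 / (272 + 1110) ≈ 218.47 days.
Remaining = 42.2 × (1/2)^(501/218.47) = 42.2 × (1/2)^2.2933 ≈ 8.6094 kBq.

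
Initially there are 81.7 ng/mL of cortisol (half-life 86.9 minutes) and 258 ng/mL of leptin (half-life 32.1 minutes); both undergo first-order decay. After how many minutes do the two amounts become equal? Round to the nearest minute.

Set 81.7·(1/2)^(t/86.9) = 258·(1/2)^(t/32.1).
Taking log₂: log₂(81.7/258) = t·(1/86.9 − 1/32.1).
log₂(0.31667) = -1.659; 1/86.9 − 1/32.1 = -0.019645.
t = -1.659 / -0.019645 ≈ 84.446 minutes.

84 minutes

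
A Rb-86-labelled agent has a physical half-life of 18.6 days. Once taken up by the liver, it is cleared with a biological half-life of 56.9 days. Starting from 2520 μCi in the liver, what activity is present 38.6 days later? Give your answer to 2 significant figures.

1/t_eff = 1/t_phys + 1/t_biol = 1/18.6 + 1/56.9 = 0.071338 per day.
t_eff = 18.6 × 56.9 / (18.6 + 56.9) ≈ 14.018 days.
Remaining = 2520 × (1/2)^(38.6/14.018) = 2520 × (1/2)^2.7537 ≈ 373.65 μCi.

370 μCi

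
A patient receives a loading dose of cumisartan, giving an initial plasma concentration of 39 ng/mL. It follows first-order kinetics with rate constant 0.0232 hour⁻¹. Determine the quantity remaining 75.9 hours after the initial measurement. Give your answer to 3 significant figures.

t½ = ln 2 / k = 0.69315 / 0.0232 ≈ 29.877 hours.
Number of half-lives: n = 75.9/29.877 ≈ 2.5404.
Remaining = 39 × (1/2)^2.5404 = 39 × 0.17189 ≈ 6.7038 ng/mL.

6.70 ng/mL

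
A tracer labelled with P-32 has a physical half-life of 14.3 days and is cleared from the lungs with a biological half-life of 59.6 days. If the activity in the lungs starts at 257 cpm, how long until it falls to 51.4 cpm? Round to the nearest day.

27 days

1/t_eff = 1/t_phys + 1/t_biol = 1/14.3 + 1/59.6 = 0.086709 per day.
t_eff = 14.3 × 59.6 / (14.3 + 59.6) ≈ 11.533 days.
n = log₂(257/51.4) ≈ 2.3219; t = 2.3219 × 11.533 ≈ 26.779 days.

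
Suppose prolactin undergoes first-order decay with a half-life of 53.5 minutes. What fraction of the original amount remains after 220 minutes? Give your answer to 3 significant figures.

n = 220/53.5 ≈ 4.1121 half-lives.
Fraction remaining = (1/2)^4.1121 ≈ 0.057826.

0.0578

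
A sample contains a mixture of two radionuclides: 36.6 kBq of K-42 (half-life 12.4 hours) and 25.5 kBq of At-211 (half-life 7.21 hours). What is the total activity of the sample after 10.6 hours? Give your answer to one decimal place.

K-42: 36.6 × (1/2)^(10.6/12.4) = 36.6 × (1/2)^0.85484 ≈ 20.237 kBq.
At-211: 25.5 × (1/2)^(10.6/7.21) = 25.5 × (1/2)^1.4702 ≈ 9.2039 kBq.
Total = 20.237 + 9.2039 ≈ 29.441 kBq.

29.4 kBq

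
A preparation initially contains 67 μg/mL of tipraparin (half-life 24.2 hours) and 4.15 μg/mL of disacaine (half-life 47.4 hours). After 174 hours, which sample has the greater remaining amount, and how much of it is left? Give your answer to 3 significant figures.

tipraparin, 0.459 μg/mL

tipraparin: 67 × (1/2)^7.1901 ≈ 0.45882 μg/mL.
disacaine: 4.15 × (1/2)^3.6709 ≈ 0.32584 μg/mL.
Tipraparin has more remaining, at ≈ 0.45882 μg/mL.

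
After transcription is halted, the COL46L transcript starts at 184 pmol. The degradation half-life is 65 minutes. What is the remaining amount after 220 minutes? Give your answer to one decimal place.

Number of half-lives: n = 220/65 ≈ 3.3846.
Remaining = 184 × (1/2)^3.3846 = 184 × 0.095748 ≈ 17.618 pmol.

17.6 pmol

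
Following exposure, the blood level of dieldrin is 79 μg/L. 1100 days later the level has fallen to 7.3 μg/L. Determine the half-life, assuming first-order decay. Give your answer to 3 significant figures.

A/A₀ = 7.3/79 ≈ 0.092405.
n = log₂(10.822) ≈ 3.4359 half-lives elapsed in 1100 days.
t½ = 1100/3.4359 ≈ 320.15 days.

320 days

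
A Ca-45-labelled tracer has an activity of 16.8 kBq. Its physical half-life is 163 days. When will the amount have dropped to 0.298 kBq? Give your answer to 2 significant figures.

950 days

Fraction remaining = 0.298/16.8 ≈ 0.017738.
n = log₂(16.8/0.298) = ln(56.376)/ln 2 ≈ 5.817 half-lives.
t = n × t½ = 5.817 × 163 ≈ 948.17 days.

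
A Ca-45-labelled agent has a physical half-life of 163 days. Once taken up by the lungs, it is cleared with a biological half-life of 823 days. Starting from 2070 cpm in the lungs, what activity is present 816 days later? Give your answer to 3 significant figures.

1/t_eff = 1/t_phys + 1/t_biol = 1/163 + 1/823 = 0.00735 per day.
t_eff = 163 × 823 / (163 + 823) ≈ 136.05 days.
Remaining = 2070 × (1/2)^(816/136.05) = 2070 × (1/2)^5.9976 ≈ 32.397 cpm.

32.4 cpm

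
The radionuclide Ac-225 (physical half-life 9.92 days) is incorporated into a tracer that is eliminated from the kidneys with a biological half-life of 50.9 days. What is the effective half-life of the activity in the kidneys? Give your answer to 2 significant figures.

1/t_eff = 1/t_phys + 1/t_biol = 1/9.92 + 1/50.9 = 0.12045 per day.
t_eff = 9.92 × 50.9 / (9.92 + 50.9) ≈ 8.302 days.

8.3 days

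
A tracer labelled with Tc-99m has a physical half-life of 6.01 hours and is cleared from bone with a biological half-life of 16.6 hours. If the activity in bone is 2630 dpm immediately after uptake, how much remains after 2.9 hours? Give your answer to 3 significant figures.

1/t_eff = 1/t_phys + 1/t_biol = 1/6.01 + 1/16.6 = 0.22663 per hour.
t_eff = 6.01 × 16.6 / (6.01 + 16.6) ≈ 4.4125 hours.
Remaining = 2630 × (1/2)^(2.9/4.4125) = 2630 × (1/2)^0.65723 ≈ 1667.7 dpm.

1670 dpm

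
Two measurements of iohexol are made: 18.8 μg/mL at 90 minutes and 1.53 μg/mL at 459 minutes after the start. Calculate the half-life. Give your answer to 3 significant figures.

Over Δt = 459 − 90 = 369 minutes, the level fell by a factor of 18.8/1.53 ≈ 12.288.
n = log₂(12.288) ≈ 3.6191 half-lives, so t½ = 369/3.6191 ≈ 101.96 minutes.

102 minutes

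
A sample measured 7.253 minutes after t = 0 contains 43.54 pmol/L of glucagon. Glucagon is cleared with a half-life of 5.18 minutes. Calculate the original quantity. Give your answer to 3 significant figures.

Number of half-lives elapsed: n = 7.253/5.18 ≈ 1.4002.
A₀ = A × 2^n = 43.54 × 2^1.4002 = 43.54 × 2.6394 ≈ 114.92 pmol/L.

115 pmol/L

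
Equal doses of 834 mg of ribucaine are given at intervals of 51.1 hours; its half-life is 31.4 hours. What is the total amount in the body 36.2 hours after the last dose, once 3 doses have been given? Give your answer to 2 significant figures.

The 3 doses were given 138.4, 87.3, 36.2 hours ago.
Total = 834·(1/2)^(138.4/31.4) + 834·(1/2)^(87.3/31.4) + 834·(1/2)^(36.2/31.4)
      = 39.295 + 121.4 + 375.08 ≈ 535.77 mg.

540 mg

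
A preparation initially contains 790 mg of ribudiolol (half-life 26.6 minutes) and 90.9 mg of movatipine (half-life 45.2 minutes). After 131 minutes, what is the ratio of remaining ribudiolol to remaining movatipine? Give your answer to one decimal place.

ribudiolol: 790 × (1/2)^(131/26.6) = 790 × (1/2)^4.9248 ≈ 26.008 mg.
movatipine: 90.9 × (1/2)^(131/45.2) = 90.9 × (1/2)^2.8982 ≈ 12.193 mg.
Ratio ≈ 26.008 / 12.193 ≈ 2.1331.

2.1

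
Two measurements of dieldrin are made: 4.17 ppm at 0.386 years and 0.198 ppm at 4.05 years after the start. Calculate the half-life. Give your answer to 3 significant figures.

0.833 years

Over Δt = 4.05 − 0.386 = 3.664 years, the level fell by a factor of 4.17/0.198 ≈ 21.061.
n = log₂(21.061) ≈ 4.3965 half-lives, so t½ = 3.664/4.3965 ≈ 0.83339 years.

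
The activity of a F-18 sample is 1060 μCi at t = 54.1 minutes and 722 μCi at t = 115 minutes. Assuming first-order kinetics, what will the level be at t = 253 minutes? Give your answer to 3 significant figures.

302 μCi

Over Δt = 115 − 54.1 = 60.9 minutes, the level fell by a factor of 1060/722 ≈ 1.4681.
n = log₂(1.4681) ≈ 0.55399 half-lives, so t½ = 60.9/0.55399 ≈ 109.93 minutes.
From t = 115 to t = 253: 722 × (1/2)^((253−115)/109.93) ≈ 302.44 μCi.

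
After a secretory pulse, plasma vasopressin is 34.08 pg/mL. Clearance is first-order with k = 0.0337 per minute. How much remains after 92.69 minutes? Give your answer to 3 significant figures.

t½ = ln 2 / k = 0.69315 / 0.0337 ≈ 20.568 minutes.
Number of half-lives: n = 92.69/20.568 ≈ 4.5065.
Remaining = 34.08 × (1/2)^4.5065 = 34.08 × 0.043996 ≈ 1.4994 pg/mL.

1.50 pg/mL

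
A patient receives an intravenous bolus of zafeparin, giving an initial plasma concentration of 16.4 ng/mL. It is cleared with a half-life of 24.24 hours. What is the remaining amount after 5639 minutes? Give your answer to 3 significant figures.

1.12 ng/mL

Convert the elapsed time: 5639 minutes = 93.9833 hours.
Number of half-lives: n = 93.9833/24.24 ≈ 3.8772.
Remaining = 16.4 × (1/2)^3.8772 = 16.4 × 0.068053 ≈ 1.1161 ng/mL.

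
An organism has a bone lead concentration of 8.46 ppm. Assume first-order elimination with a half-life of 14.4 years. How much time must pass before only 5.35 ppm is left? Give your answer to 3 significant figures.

Fraction remaining = 5.35/8.46 ≈ 0.63239.
n = log₂(8.46/5.35) = ln(1.5813)/ln 2 ≈ 0.66112 half-lives.
t = n × t½ = 0.66112 × 14.4 ≈ 9.5201 years.

9.52 years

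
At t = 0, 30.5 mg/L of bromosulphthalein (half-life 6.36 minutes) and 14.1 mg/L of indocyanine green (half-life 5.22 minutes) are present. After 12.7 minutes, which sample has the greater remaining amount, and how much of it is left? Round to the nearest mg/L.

bromosulphthalein, 8 mg/L

bromosulphthalein: 30.5 × (1/2)^1.9969 ≈ 7.6416 mg/L.
indocyanine green: 14.1 × (1/2)^2.433 ≈ 2.6111 mg/L.
Bromosulphthalein has more remaining, at ≈ 7.6416 mg/L.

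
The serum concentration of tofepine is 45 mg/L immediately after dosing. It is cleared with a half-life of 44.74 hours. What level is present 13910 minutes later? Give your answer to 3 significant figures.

1.24 mg/L

Convert the elapsed time: 13910 minutes = 231.833 hours.
Number of half-lives: n = 231.833/44.74 ≈ 5.1818.
Remaining = 45 × (1/2)^5.1818 = 45 × 0.02755 ≈ 1.2398 mg/L.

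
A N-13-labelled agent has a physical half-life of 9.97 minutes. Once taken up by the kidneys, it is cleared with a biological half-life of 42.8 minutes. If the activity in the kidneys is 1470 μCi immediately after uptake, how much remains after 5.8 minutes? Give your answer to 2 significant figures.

1/t_eff = 1/t_phys + 1/t_biol = 1/9.97 + 1/42.8 = 0.12367 per minute.
t_eff = 9.97 × 42.8 / (9.97 + 42.8) ≈ 8.0863 minutes.
Remaining = 1470 × (1/2)^(5.8/8.0863) = 1470 × (1/2)^0.71726 ≈ 894.13 μCi.

890 μCi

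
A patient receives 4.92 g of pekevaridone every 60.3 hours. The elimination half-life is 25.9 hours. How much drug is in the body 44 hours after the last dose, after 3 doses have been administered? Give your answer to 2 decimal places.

The 3 doses were given 164.6, 104.3, 44 hours ago.
Total = 4.92·(1/2)^(164.6/25.9) + 4.92·(1/2)^(104.3/25.9) + 4.92·(1/2)^(44/25.9)
      = 0.060097 + 0.30179 + 1.5155 ≈ 1.8774 g.

1.88 g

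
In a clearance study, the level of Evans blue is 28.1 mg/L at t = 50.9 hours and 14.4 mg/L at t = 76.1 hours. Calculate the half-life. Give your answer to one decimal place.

26.1 hours

Over Δt = 76.1 − 50.9 = 25.2 hours, the level fell by a factor of 28.1/14.4 ≈ 1.9514.
n = log₂(1.9514) ≈ 0.9645 half-lives, so t½ = 25.2/0.9645 ≈ 26.127 hours.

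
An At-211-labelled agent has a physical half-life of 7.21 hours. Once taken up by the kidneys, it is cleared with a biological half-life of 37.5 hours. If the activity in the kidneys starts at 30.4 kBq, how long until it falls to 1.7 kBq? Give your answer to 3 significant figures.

25.2 hours

1/t_eff = 1/t_phys + 1/t_biol = 1/7.21 + 1/37.5 = 0.16536 per hour.
t_eff = 7.21 × 37.5 / (7.21 + 37.5) ≈ 6.0473 hours.
n = log₂(30.4/1.7) ≈ 4.1605; t = 4.1605 × 6.0473 ≈ 25.16 hours.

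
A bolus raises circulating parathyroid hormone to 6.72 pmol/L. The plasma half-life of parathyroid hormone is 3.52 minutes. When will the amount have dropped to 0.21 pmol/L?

17.6 minutes

0.21/6.72 = 1/32, so 5 half-lives have elapsed.
t = 5 × 3.52 = 17.6 minutes.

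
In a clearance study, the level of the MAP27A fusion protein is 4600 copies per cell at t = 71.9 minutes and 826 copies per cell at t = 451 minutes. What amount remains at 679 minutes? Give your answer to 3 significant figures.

294 copies per cell

Over Δt = 451 − 71.9 = 379.1 minutes, the level fell by a factor of 4600/826 ≈ 5.569.
n = log₂(5.569) ≈ 2.4774 half-lives, so t½ = 379.1/2.4774 ≈ 153.02 minutes.
From t = 451 to t = 679: 826 × (1/2)^((679−451)/153.02) ≈ 294.07 copies per cell.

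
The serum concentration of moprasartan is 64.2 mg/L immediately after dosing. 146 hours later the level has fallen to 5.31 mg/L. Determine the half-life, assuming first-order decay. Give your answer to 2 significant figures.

41 hours

A/A₀ = 5.31/64.2 ≈ 0.08271.
n = log₂(12.09) ≈ 3.5958 half-lives elapsed in 146 hours.
t½ = 146/3.5958 ≈ 40.603 hours.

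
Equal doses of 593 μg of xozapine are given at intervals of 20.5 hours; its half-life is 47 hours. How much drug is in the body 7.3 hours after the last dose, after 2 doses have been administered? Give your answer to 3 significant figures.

The 2 doses were given 27.8, 7.3 hours ago.
Total = 593·(1/2)^(27.8/47) + 593·(1/2)^(7.3/47)
      = 393.55 + 532.47 ≈ 926.02 μg.

926 μg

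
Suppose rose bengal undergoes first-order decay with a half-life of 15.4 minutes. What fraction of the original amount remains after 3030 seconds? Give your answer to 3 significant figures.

3030 seconds = 50.5 minutes.
n = 50.5/15.4 ≈ 3.2792 half-lives.
Fraction remaining = (1/2)^3.2792 ≈ 0.103.

0.103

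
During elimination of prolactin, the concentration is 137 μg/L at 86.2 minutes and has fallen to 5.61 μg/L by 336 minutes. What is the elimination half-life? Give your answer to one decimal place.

Over Δt = 336 − 86.2 = 249.8 minutes, the level fell by a factor of 137/5.61 ≈ 24.421.
n = log₂(24.421) ≈ 4.61 half-lives, so t½ = 249.8/4.61 ≈ 54.186 minutes.

54.2 minutes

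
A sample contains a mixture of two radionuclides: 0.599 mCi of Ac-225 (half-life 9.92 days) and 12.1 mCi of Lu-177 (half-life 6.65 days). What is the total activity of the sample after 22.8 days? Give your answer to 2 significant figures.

1.2 mCi

Ac-225: 0.599 × (1/2)^(22.8/9.92) = 0.599 × (1/2)^2.2984 ≈ 0.12177 mCi.
Lu-177: 12.1 × (1/2)^(22.8/6.65) = 12.1 × (1/2)^3.4286 ≈ 1.1238 mCi.
Total = 0.12177 + 1.1238 ≈ 1.2456 mCi.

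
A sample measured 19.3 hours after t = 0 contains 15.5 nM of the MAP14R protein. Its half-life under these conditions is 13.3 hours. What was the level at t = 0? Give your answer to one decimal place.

42.4 nM

Number of half-lives elapsed: n = 19.3/13.3 ≈ 1.4511.
A₀ = A × 2^n = 15.5 × 2^1.4511 = 15.5 × 2.7342 ≈ 42.38 nM.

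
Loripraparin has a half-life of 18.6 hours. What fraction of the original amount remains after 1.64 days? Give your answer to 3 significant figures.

1.64 days = 39.36 hours.
n = 39.36/18.6 ≈ 2.1161 half-lives.
Fraction remaining = (1/2)^2.1161 ≈ 0.23066.

0.231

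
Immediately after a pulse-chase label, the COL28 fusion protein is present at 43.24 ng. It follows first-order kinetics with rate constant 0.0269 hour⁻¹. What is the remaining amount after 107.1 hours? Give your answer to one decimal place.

t½ = ln 2 / λ = 0.69315 / 0.0269 ≈ 25.768 hours.
Number of half-lives: n = 107.1/25.768 ≈ 4.1564.
Remaining = 43.24 × (1/2)^4.1564 = 43.24 × 0.056079 ≈ 2.4249 ng.

2.4 ng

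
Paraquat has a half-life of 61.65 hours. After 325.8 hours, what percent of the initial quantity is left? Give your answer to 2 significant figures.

n = 325.8/61.65 ≈ 5.2847 half-lives.
Fraction remaining = (1/2)^5.2847 ≈ 0.025654, i.e. 2.5654%.

2.6%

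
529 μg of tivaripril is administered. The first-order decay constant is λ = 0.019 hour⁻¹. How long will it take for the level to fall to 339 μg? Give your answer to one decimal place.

23.4 hours

t½ = ln 2 / λ = 0.69315 / 0.019 ≈ 36.481 hours.
Fraction remaining = 339/529 ≈ 0.64083.
n = log₂(529/339) = ln(1.5605)/ln 2 ≈ 0.64198 half-lives.
t = n × t½ = 0.64198 × 36.481 ≈ 23.42 hours.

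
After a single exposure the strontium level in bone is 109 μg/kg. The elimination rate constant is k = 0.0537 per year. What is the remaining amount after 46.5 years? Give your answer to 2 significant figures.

9.0 μg/kg

t½ = ln 2 / k = 0.69315 / 0.0537 ≈ 12.908 years.
Number of half-lives: n = 46.5/12.908 ≈ 3.6025.
Remaining = 109 × (1/2)^3.6025 = 109 × 0.082328 ≈ 8.9737 μg/kg.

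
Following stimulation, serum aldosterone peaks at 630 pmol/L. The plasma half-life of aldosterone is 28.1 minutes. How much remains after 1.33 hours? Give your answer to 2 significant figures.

88 pmol/L

Convert the elapsed time: 1.33 hours = 79.8 minutes.
Number of half-lives: n = 79.8/28.1 ≈ 2.8399.
Remaining = 630 × (1/2)^2.8399 = 630 × 0.13967 ≈ 87.995 pmol/L.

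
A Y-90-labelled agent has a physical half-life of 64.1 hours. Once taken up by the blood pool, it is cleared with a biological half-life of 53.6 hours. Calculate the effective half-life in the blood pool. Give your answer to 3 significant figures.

1/t_eff = 1/t_phys + 1/t_biol = 1/64.1 + 1/53.6 = 0.034257 per hour.
t_eff = 64.1 × 53.6 / (64.1 + 53.6) ≈ 29.191 hours.

29.2 hours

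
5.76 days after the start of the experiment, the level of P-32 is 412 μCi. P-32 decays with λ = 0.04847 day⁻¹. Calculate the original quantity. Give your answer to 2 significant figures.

540 μCi

t½ = ln 2 / λ = 0.69315 / 0.04847 ≈ 14.301 days.
Number of half-lives elapsed: n = 5.76/14.301 ≈ 0.40278.
A₀ = A × 2^n = 412 × 2^0.40278 = 412 × 1.3221 ≈ 544.69 μCi.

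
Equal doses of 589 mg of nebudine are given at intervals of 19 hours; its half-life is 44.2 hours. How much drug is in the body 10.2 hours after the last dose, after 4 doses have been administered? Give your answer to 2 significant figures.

1400 mg

The 4 doses were given 67.2, 48.2, 29.2, 10.2 hours ago.
Total = 589·(1/2)^(67.2/44.2) + 589·(1/2)^(48.2/44.2) + 589·(1/2)^(29.2/44.2) + 589·(1/2)^(10.2/44.2)
      = 205.32 + 276.59 + 372.6 + 501.93 ≈ 1356.5 mg.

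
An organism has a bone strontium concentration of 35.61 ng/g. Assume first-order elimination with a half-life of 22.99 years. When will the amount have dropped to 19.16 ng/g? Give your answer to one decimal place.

20.6 years

Fraction remaining = 19.16/35.61 ≈ 0.53805.
n = log₂(35.61/19.16) = ln(1.8586)/ln 2 ≈ 0.89418 half-lives.
t = n × t½ = 0.89418 × 22.99 ≈ 20.557 years.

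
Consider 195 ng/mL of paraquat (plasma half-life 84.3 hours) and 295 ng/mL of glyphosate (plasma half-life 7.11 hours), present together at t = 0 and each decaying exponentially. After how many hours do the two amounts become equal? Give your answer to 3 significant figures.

4.64 hours

Set 195·(1/2)^(t/84.3) = 295·(1/2)^(t/7.11).
Taking log₂: log₂(195/295) = t·(1/84.3 − 1/7.11).
log₂(0.66102) = -0.59724; 1/84.3 − 1/7.11 = -0.12878.
t = -0.59724 / -0.12878 ≈ 4.6375 hours.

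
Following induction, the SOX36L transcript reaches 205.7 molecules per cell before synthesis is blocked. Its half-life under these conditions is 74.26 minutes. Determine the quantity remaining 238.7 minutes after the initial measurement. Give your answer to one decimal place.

22.2 molecules per cell

Number of half-lives: n = 238.7/74.26 ≈ 3.2144.
Remaining = 205.7 × (1/2)^3.2144 = 205.7 × 0.10774 ≈ 22.162 molecules per cell.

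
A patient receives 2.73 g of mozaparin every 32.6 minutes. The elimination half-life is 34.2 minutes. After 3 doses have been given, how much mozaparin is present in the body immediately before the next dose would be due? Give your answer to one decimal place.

2.5 g

The 3 doses were given 97.8, 65.2, 32.6 minutes ago.
Total = 2.73·(1/2)^(97.8/34.2) + 2.73·(1/2)^(65.2/34.2) + 2.73·(1/2)^(32.6/34.2)
      = 0.37612 + 0.72823 + 1.41 ≈ 2.5143 g.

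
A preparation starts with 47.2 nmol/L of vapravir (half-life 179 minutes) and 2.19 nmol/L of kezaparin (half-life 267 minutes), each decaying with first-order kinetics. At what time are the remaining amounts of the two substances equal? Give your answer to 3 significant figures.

Set 47.2·(1/2)^(t/179) = 2.19·(1/2)^(t/267).
Taking log₂: log₂(47.2/2.19) = t·(1/179 − 1/267).
log₂(21.553) = 4.4298; 1/179 − 1/267 = 0.0018413.
t = 4.4298 / 0.0018413 ≈ 2405.8 minutes.

2410 minutes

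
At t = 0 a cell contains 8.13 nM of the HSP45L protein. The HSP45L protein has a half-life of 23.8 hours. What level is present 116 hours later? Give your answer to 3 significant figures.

0.277 nM

Number of half-lives: n = 116/23.8 ≈ 4.8739.
Remaining = 8.13 × (1/2)^4.8739 = 8.13 × 0.034103 ≈ 0.27726 nM.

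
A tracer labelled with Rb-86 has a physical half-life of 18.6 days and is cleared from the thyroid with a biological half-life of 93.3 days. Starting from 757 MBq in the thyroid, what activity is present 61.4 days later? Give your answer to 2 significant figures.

1/t_eff = 1/t_phys + 1/t_biol = 1/18.6 + 1/93.3 = 0.064482 per day.
t_eff = 18.6 × 93.3 / (18.6 + 93.3) ≈ 15.508 days.
Remaining = 757 × (1/2)^(61.4/15.508) = 757 × (1/2)^3.9592 ≈ 48.671 MBq.

49 MBq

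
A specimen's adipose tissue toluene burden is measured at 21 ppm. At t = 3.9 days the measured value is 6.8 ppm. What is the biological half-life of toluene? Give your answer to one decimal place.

A/A₀ = 6.8/21 ≈ 0.32381.
n = log₂(3.0882) ≈ 1.6268 half-lives elapsed in 3.9 days.
t½ = 3.9/1.6268 ≈ 2.3974 days.

2.4 days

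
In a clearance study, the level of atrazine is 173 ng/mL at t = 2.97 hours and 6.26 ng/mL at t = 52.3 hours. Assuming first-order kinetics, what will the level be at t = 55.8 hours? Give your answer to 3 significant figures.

Over Δt = 52.3 − 2.97 = 49.33 hours, the level fell by a factor of 173/6.26 ≈ 27.636.
n = log₂(27.636) ≈ 4.7885 half-lives, so t½ = 49.33/4.7885 ≈ 10.302 hours.
From t = 52.3 to t = 55.8: 6.26 × (1/2)^((55.8−52.3)/10.302) ≈ 4.9465 ng/mL.

4.95 ng/mL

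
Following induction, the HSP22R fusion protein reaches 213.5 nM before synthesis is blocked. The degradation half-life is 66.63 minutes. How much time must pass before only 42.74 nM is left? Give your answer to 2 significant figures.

Fraction remaining = 42.74/213.5 ≈ 0.20019.
n = log₂(213.5/42.74) = ln(4.9953)/ln 2 ≈ 2.3206 half-lives.
t = n × t½ = 2.3206 × 66.63 ≈ 154.62 minutes.

150 minutes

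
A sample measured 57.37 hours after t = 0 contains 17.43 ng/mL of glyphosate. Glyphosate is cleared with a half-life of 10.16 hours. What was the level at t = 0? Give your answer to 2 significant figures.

Number of half-lives elapsed: n = 57.37/10.16 ≈ 5.6467.
A₀ = A × 2^n = 17.43 × 2^5.6467 = 17.43 × 50.097 ≈ 873.19 ng/mL.

870 ng/mL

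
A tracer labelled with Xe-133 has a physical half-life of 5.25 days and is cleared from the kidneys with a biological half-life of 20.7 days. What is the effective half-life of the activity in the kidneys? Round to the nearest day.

4 days

1/t_eff = 1/t_phys + 1/t_biol = 1/5.25 + 1/20.7 = 0.23879 per day.
t_eff = 5.25 × 20.7 / (5.25 + 20.7) ≈ 4.1879 days.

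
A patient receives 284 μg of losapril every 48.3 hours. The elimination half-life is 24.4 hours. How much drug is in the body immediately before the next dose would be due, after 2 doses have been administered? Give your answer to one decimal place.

The 2 doses were given 96.6, 48.3 hours ago.
Total = 284·(1/2)^(96.6/24.4) + 284·(1/2)^(48.3/24.4)
      = 18.261 + 72.016 ≈ 90.277 μg.

90.3 μg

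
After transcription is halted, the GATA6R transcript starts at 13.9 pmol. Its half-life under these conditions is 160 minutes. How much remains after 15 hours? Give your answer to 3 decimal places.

Convert the elapsed time: 15 hours = 900 minutes.
Number of half-lives: n = 900/160 ≈ 5.625.
Remaining = 13.9 × (1/2)^5.625 = 13.9 × 0.020263 ≈ 0.28166 pmol.

0.282 pmol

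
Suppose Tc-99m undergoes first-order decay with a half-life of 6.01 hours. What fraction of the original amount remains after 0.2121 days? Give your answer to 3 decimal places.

0.556

0.2121 days = 5.0904 hours.
n = 5.0904/6.01 ≈ 0.84699 half-lives.
Fraction remaining = (1/2)^0.84699 ≈ 0.55594.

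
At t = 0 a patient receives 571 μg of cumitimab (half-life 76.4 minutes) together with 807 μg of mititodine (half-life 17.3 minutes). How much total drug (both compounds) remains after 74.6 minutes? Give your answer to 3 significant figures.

cumitimab: 571 × (1/2)^(74.6/76.4) = 571 × (1/2)^0.97644 ≈ 290.2 μg.
mititodine: 807 × (1/2)^(74.6/17.3) = 807 × (1/2)^4.3121 ≈ 40.625 μg.
Total = 290.2 + 40.625 ≈ 330.83 μg.

331 μg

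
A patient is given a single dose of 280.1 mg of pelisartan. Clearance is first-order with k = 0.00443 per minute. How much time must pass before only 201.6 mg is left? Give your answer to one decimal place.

74.2 minutes

t½ = ln 2 / k = 0.69315 / 0.00443 ≈ 156.47 minutes.
Fraction remaining = 201.6/280.1 ≈ 0.71974.
n = log₂(280.1/201.6) = ln(1.3894)/ln 2 ≈ 0.47445 half-lives.
t = n × t½ = 0.47445 × 156.47 ≈ 74.235 minutes.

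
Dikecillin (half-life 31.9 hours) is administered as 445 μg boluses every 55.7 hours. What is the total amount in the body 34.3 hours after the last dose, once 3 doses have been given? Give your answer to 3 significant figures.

The 3 doses were given 145.7, 90, 34.3 hours ago.
Total = 445·(1/2)^(145.7/31.9) + 445·(1/2)^(90/31.9) + 445·(1/2)^(34.3/31.9)
      = 18.769 + 62.959 + 211.19 ≈ 292.92 μg.

293 μg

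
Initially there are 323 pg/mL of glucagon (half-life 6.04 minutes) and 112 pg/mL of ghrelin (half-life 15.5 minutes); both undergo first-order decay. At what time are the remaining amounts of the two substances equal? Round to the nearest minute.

15 minutes

Set 323·(1/2)^(t/6.04) = 112·(1/2)^(t/15.5).
Taking log₂: log₂(323/112) = t·(1/6.04 − 1/15.5).
log₂(2.8839) = 1.528; 1/6.04 − 1/15.5 = 0.10105.
t = 1.528 / 0.10105 ≈ 15.122 minutes.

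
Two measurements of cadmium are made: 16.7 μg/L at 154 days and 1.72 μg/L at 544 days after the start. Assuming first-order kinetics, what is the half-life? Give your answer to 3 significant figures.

Over Δt = 544 − 154 = 390 days, the level fell by a factor of 16.7/1.72 ≈ 9.7093.
n = log₂(9.7093) ≈ 3.2794 half-lives, so t½ = 390/3.2794 ≈ 118.93 days.

119 days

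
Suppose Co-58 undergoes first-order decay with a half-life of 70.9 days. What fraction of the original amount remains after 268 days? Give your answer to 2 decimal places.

0.07

n = 268/70.9 ≈ 3.78 half-lives.
Fraction remaining = (1/2)^3.78 ≈ 0.072797.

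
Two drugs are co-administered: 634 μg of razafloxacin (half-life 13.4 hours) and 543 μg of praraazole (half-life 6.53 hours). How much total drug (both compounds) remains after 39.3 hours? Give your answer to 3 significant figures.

razafloxacin: 634 × (1/2)^(39.3/13.4) = 634 × (1/2)^2.9328 ≈ 83.027 μg.
praraazole: 543 × (1/2)^(39.3/6.53) = 543 × (1/2)^6.0184 ≈ 8.377 μg.
Total = 83.027 + 8.377 ≈ 91.404 μg.

91.4 μg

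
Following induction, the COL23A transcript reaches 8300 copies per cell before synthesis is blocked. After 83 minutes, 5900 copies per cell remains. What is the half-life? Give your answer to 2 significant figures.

170 minutes

A/A₀ = 5900/8300 ≈ 0.71084.
n = log₂(1.4068) ≈ 0.4924 half-lives elapsed in 83 minutes.
t½ = 83/0.4924 ≈ 168.56 minutes.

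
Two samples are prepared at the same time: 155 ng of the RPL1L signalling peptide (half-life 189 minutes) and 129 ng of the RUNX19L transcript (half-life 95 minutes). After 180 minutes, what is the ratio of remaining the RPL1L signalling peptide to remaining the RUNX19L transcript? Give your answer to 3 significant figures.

RPL1L signalling peptide: 155 × (1/2)^(180/189) = 155 × (1/2)^0.95238 ≈ 80.101 ng.
RUNX19L transcript: 129 × (1/2)^(180/95) = 129 × (1/2)^1.8947 ≈ 34.691 ng.
Ratio ≈ 80.101 / 34.691 ≈ 2.309.

2.31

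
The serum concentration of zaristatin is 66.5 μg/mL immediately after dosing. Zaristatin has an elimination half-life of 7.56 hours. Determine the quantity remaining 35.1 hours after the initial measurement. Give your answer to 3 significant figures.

2.66 μg/mL

Number of half-lives: n = 35.1/7.56 ≈ 4.6429.
Remaining = 66.5 × (1/2)^4.6429 = 66.5 × 0.040028 ≈ 2.6618 μg/mL.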